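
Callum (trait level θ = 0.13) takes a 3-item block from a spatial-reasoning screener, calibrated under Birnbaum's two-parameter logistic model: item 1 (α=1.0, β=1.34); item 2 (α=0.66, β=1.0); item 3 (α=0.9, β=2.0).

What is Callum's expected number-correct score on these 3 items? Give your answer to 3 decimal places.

0.747

P(θ) = 1 / (1 + exp(−α(θ − β)))
P_1 = 1/(1+e^{1.2100}) = 0.2297
P_2 = 1/(1+e^{0.5742}) = 0.3603
P_3 = 1/(1+e^{1.6830}) = 0.1567
E[score] = 0.2297 + 0.3603 + 0.1567 = 0.7467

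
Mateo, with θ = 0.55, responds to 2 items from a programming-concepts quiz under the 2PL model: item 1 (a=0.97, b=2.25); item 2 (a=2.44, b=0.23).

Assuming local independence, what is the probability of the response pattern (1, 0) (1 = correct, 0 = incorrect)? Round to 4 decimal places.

0.0507

P(θ) = 1 / (1 + exp(−a(θ − b)))
P_1 = 1/(1+e^{1.6490}) = 0.1612
P_2 = 1/(1+e^{-0.7808}) = 0.6859
L = P_1 × (1−P_2) = 0.1612 × 0.3141 = 0.05065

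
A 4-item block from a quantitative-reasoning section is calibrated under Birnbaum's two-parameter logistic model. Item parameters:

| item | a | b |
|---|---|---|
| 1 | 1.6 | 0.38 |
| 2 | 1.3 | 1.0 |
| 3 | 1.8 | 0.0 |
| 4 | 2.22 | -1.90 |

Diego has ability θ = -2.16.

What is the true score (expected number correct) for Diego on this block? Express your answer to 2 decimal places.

0.41

P(θ) = 1 / (1 + exp(−a(θ − b)))
P_1 = 1/(1+e^{4.0640}) = 0.0169
P_2 = 1/(1+e^{4.1080}) = 0.0162
P_3 = 1/(1+e^{3.8880}) = 0.0201
P_4 = 1/(1+e^{0.5772}) = 0.3596
E[score] = 0.0169 + 0.0162 + 0.0201 + 0.3596 = 0.4127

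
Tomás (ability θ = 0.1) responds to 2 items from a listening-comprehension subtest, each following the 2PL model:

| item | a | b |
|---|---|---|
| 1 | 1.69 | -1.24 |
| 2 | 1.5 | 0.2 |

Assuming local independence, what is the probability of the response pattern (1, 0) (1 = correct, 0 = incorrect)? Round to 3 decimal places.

0.487

P(θ) = 1 / (1 + exp(−a(θ − b)))
P_1 = 1/(1+e^{-2.2646}) = 0.9059
P_2 = 1/(1+e^{0.1500}) = 0.4626
L = P_1 × (1−P_2) = 0.9059 × 0.5374 = 0.48686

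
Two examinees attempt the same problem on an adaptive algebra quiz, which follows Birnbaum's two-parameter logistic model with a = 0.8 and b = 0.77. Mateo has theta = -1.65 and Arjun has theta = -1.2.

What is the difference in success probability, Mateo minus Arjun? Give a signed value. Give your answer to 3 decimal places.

P(theta) = 1 / (1 + exp(−a(theta − b)))
P(Mateo) = 0.1261  [exponent -1.9360]
P(Arjun) = 0.1714  [exponent -1.5760]
Difference = 0.1261 − 0.1714 = -0.0453

-0.045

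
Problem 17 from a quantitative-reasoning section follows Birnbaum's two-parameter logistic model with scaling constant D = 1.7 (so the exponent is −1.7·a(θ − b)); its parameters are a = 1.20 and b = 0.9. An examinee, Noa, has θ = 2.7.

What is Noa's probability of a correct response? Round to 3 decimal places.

P(θ) = 1 / (1 + exp(−D·a(θ − b)))
Exponent: 1.7 × 1.20 × (2.7 − 0.9) = 3.6720
1/(1 + e^{-3.6720}) = 0.9752
P = 0.9752

0.975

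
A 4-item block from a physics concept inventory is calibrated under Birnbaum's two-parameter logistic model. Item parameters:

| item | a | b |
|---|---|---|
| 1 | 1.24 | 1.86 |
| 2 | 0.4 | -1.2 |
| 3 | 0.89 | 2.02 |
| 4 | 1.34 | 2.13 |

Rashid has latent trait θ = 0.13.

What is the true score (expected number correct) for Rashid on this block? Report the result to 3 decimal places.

0.956

P(θ) = 1 / (1 + exp(−a(θ − b)))
P_1 = 1/(1+e^{2.1452}) = 0.1048
P_2 = 1/(1+e^{-0.5320}) = 0.6299
P_3 = 1/(1+e^{1.6821}) = 0.1568
P_4 = 1/(1+e^{2.6800}) = 0.0642
E[score] = 0.1048 + 0.6299 + 0.1568 + 0.0642 = 0.9557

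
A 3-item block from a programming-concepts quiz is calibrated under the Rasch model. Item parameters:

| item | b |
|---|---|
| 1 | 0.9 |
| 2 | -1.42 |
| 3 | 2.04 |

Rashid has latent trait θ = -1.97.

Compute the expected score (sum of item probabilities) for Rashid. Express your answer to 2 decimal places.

P(θ) = 1 / (1 + exp(−(θ − b)))
P_1 = 1/(1+e^{2.8700}) = 0.0537
P_2 = 1/(1+e^{0.5500}) = 0.3659
P_3 = 1/(1+e^{4.0100}) = 0.0178
E[score] = 0.0537 + 0.3659 + 0.0178 = 0.4373

0.44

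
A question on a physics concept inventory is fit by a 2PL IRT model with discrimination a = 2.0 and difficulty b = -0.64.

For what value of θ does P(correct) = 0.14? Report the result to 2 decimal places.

P(θ) = 1 / (1 + exp(−a(θ − b)))
logit = ln(0.1400/0.8600) = -1.8153
θ = b + logit/(a) = -0.64 + (-1.8153)/2.0000 = -1.5476

-1.55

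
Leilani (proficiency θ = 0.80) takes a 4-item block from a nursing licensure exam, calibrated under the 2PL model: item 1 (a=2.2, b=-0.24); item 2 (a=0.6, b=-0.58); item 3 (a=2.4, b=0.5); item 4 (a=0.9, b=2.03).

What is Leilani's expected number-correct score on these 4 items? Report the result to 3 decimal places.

P(θ) = 1 / (1 + exp(−a(θ − b)))
P_1 = 1/(1+e^{-2.2880}) = 0.9079
P_2 = 1/(1+e^{-0.8280}) = 0.6959
P_3 = 1/(1+e^{-0.7200}) = 0.6726
P_4 = 1/(1+e^{1.1070}) = 0.2484
E[score] = 0.9079 + 0.6959 + 0.6726 + 0.2484 = 2.5248

2.525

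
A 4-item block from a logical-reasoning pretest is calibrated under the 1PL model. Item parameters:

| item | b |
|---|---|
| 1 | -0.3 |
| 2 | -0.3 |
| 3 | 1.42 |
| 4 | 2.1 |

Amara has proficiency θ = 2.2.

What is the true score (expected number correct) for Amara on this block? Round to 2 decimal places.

3.06

P(θ) = 1 / (1 + exp(−(θ − b)))
P_1 = 1/(1+e^{-2.5000}) = 0.9241
P_2 = 1/(1+e^{-2.5000}) = 0.9241
P_3 = 1/(1+e^{-0.7800}) = 0.6857
P_4 = 1/(1+e^{-0.1000}) = 0.5250
E[score] = 0.9241 + 0.9241 + 0.6857 + 0.5250 = 3.0589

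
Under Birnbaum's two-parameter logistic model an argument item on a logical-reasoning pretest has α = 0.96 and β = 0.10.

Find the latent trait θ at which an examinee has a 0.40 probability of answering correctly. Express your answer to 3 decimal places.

-0.322

P(θ) = 1 / (1 + exp(−α(θ − β)))
logit = ln(0.4000/0.6000) = -0.4055
θ = β + logit/(α) = 0.10 + (-0.4055)/0.9600 = -0.3224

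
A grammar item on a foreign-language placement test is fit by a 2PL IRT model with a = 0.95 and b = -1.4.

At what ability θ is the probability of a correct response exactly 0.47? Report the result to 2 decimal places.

-1.53

P(θ) = 1 / (1 + exp(−a(θ − b)))
logit = ln(0.4700/0.5300) = -0.1201
θ = b + logit/(a) = -1.4 + (-0.1201)/0.9500 = -1.5265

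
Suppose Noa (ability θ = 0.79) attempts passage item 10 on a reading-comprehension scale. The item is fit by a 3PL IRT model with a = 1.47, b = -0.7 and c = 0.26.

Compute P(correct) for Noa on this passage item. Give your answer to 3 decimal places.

P(θ) = c + (1 − c) · 1 / (1 + exp(−a(θ − b)))
Exponent: 1.47 × (0.79 − (-0.7)) = 2.1903
1/(1 + e^{-2.1903}) = 0.8994
P = 0.26 + 0.74 × 0.8994 = 0.9255

0.926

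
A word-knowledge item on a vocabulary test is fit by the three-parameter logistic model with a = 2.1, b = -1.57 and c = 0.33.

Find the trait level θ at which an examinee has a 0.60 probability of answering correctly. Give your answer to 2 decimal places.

-1.76

P(θ) = c + (1 − c) · 1 / (1 + exp(−a(θ − b)))
Remove guessing floor: (0.60 − 0.33)/(1 − 0.33) = 0.4030
logit = ln(0.4030/0.5970) = -0.3930
θ = b + logit/(a) = -1.57 + (-0.3930)/2.1000 = -1.7572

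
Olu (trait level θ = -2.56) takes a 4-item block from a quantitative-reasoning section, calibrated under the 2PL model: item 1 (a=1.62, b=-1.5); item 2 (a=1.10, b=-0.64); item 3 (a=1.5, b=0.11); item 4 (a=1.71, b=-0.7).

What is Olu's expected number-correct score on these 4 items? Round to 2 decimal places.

0.32

P(θ) = 1 / (1 + exp(−a(θ − b)))
P_1 = 1/(1+e^{1.7172}) = 0.1522
P_2 = 1/(1+e^{2.1120}) = 0.1079
P_3 = 1/(1+e^{4.0050}) = 0.0179
P_4 = 1/(1+e^{3.1806}) = 0.0399
E[score] = 0.1522 + 0.1079 + 0.0179 + 0.0399 = 0.3180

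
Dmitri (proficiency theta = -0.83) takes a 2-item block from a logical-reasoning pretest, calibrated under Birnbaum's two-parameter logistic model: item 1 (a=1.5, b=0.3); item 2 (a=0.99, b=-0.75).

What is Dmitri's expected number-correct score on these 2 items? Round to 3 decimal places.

P(theta) = 1 / (1 + exp(−a(theta − b)))
P_1 = 1/(1+e^{1.6950}) = 0.1551
P_2 = 1/(1+e^{0.0792}) = 0.4802
E[score] = 0.1551 + 0.4802 = 0.6353

0.635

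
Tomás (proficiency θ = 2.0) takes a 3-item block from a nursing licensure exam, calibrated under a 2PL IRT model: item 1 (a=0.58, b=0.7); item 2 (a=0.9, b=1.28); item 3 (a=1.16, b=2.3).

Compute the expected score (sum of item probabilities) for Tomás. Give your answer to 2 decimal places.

P(θ) = 1 / (1 + exp(−a(θ − b)))
P_1 = 1/(1+e^{-0.7540}) = 0.6800
P_2 = 1/(1+e^{-0.6480}) = 0.6566
P_3 = 1/(1+e^{0.3480}) = 0.4139
E[score] = 0.6800 + 0.6566 + 0.4139 = 1.7505

1.75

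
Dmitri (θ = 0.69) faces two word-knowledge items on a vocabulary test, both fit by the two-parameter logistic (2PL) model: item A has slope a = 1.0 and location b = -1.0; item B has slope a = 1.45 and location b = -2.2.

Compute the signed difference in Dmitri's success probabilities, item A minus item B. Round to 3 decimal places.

P(θ) = 1 / (1 + exp(−a(θ − b)))
P_A = 0.8442
P_B = 0.9851
P_A − P_B = -0.1409

-0.141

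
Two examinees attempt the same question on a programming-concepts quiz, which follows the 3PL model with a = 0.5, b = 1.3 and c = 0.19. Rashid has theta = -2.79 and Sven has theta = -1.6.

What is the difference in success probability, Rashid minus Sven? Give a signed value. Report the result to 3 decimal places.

-0.061

P(theta) = c + (1 − c) · 1 / (1 + exp(−a(theta − b)))
P(Rashid) = 0.2828  [exponent -2.0450]
P(Sven) = 0.3439  [exponent -1.4500]
Difference = 0.2828 − 0.3439 = -0.0611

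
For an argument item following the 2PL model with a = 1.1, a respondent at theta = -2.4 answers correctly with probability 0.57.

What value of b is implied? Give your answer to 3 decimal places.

P(theta) = 1 / (1 + exp(−a(theta − b)))
logit(0.57) = ln(0.57/0.43) = 0.2819
b = theta − logit/(a) = -2.4 − 0.2819/1.1000 = -2.6562

-2.656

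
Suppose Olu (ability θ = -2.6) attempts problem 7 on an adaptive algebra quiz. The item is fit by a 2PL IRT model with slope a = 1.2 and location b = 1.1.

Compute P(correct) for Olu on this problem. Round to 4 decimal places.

0.0117

P(θ) = 1 / (1 + exp(−a(θ − b)))
Exponent: 1.2 × (-2.6 − 1.1) = -4.4400
1/(1 + e^{4.4400}) = 0.0117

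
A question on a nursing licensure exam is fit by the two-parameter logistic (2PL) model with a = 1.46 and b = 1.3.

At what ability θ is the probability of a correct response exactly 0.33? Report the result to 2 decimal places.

P(θ) = 1 / (1 + exp(−a(θ − b)))
logit = ln(0.3300/0.6700) = -0.7082
θ = b + logit/(a) = 1.3 + (-0.7082)/1.4600 = 0.8149

0.81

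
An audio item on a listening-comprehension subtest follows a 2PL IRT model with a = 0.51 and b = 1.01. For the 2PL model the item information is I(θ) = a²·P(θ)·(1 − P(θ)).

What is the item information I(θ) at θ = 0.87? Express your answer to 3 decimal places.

P = 1/(1+e^{0.0714}) = 0.4822
P(1−P) = 0.4822 × 0.5178 = 0.2497
I = a² × P(1−P) = 0.51² × 0.2497 = 0.06494

0.065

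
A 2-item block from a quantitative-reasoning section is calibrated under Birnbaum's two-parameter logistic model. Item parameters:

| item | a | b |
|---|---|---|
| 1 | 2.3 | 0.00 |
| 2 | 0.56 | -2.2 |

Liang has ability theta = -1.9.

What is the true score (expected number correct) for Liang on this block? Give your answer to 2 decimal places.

0.55

P(theta) = 1 / (1 + exp(−a(theta − b)))
P_1 = 1/(1+e^{4.3700}) = 0.0125
P_2 = 1/(1+e^{-0.1680}) = 0.5419
E[score] = 0.0125 + 0.5419 = 0.5544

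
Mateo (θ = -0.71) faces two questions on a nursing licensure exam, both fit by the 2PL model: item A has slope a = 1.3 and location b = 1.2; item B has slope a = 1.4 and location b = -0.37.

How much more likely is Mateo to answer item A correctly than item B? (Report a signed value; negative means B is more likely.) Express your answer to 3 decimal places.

-0.306

P(θ) = 1 / (1 + exp(−a(θ − b)))
P_A = 0.0771
P_B = 0.3832
P_A − P_B = -0.3061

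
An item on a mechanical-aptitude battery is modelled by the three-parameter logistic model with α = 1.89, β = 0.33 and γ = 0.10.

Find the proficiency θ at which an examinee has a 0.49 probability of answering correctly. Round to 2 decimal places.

0.19

P(θ) = γ + (1 − γ) · 1 / (1 + exp(−α(θ − β)))
Remove guessing floor: (0.49 − 0.10)/(1 − 0.10) = 0.4333
logit = ln(0.4333/0.5667) = -0.2683
θ = β + logit/(α) = 0.33 + (-0.2683)/1.8900 = 0.1881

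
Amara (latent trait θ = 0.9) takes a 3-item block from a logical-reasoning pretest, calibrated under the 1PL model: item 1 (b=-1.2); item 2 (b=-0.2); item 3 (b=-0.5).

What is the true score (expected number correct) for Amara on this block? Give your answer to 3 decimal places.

2.443

P(θ) = 1 / (1 + exp(−(θ − b)))
P_1 = 1/(1+e^{-2.1000}) = 0.8909
P_2 = 1/(1+e^{-1.1000}) = 0.7503
P_3 = 1/(1+e^{-1.4000}) = 0.8022
E[score] = 0.8909 + 0.7503 + 0.8022 = 2.4433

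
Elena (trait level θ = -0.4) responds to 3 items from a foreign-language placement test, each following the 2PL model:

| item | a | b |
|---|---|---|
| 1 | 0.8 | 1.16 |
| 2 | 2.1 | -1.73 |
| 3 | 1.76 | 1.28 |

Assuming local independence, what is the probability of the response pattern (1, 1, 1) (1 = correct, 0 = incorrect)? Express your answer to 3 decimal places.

0.010

P(θ) = 1 / (1 + exp(−a(θ − b)))
P_1 = 1/(1+e^{1.2480}) = 0.2230
P_2 = 1/(1+e^{-2.7930}) = 0.9423
P_3 = 1/(1+e^{2.9568}) = 0.0494
L = P_1 × P_2 × P_3 = 0.2230 × 0.9423 × 0.0494 = 0.01039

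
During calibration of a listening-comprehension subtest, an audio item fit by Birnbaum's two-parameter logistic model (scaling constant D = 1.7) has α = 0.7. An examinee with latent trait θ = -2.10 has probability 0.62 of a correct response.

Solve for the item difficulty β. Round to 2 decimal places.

P(θ) = 1 / (1 + exp(−D·α(θ − β)))
logit(0.62) = ln(0.62/0.38) = 0.4895
β = θ − logit/(1.7·α) = -2.10 − 0.4895/1.1900 = -2.5114

-2.51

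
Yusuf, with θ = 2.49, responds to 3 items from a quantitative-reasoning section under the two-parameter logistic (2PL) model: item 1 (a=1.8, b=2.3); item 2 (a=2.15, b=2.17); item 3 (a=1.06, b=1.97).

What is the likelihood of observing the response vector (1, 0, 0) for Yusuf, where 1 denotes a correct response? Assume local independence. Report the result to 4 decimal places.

0.0715

P(θ) = 1 / (1 + exp(−a(θ − b)))
P_1 = 1/(1+e^{-0.3420}) = 0.5847
P_2 = 1/(1+e^{-0.6880}) = 0.6655
P_3 = 1/(1+e^{-0.5512}) = 0.6344
L = P_1 × (1−P_2) × (1−P_3) = 0.5847 × 0.3345 × 0.3656 = 0.07149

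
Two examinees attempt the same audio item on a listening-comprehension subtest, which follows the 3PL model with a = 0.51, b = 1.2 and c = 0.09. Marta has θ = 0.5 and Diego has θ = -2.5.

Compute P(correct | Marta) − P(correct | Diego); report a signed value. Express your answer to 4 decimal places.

0.2549

P(θ) = c + (1 − c) · 1 / (1 + exp(−a(θ − b)))
P(Marta) = 0.4646  [exponent -0.3570]
P(Diego) = 0.2097  [exponent -1.8870]
Difference = 0.4646 − 0.2097 = 0.2549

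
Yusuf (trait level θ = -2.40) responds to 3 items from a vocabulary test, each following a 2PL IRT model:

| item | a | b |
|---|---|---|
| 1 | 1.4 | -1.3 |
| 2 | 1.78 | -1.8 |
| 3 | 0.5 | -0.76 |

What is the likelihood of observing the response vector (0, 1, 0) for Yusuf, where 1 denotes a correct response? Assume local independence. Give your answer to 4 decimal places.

P(θ) = 1 / (1 + exp(−a(θ − b)))
P_1 = 1/(1+e^{1.5400}) = 0.1765
P_2 = 1/(1+e^{1.0680}) = 0.2558
P_3 = 1/(1+e^{0.8200}) = 0.3058
L = (1−P_1) × P_2 × (1−P_3) = 0.8235 × 0.2558 × 0.6942 = 0.14623

0.1462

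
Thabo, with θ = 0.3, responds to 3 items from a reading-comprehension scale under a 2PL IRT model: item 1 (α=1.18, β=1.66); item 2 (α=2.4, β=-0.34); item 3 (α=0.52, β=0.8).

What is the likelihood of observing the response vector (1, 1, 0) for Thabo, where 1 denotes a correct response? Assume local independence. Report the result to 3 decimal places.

0.078

P(θ) = 1 / (1 + exp(−α(θ − β)))
P_1 = 1/(1+e^{1.6048}) = 0.1673
P_2 = 1/(1+e^{-1.5360}) = 0.8229
P_3 = 1/(1+e^{0.2600}) = 0.4354
L = P_1 × P_2 × (1−P_3) = 0.1673 × 0.8229 × 0.5646 = 0.07774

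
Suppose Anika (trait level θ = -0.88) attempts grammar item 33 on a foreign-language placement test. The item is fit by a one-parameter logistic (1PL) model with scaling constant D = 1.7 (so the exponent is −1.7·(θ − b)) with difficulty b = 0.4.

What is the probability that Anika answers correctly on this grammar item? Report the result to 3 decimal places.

0.102

P(θ) = 1 / (1 + exp(−D·(θ − b)))
Exponent: 1.7 × (-0.88 − 0.4) = -2.1760
1/(1 + e^{2.1760}) = 0.1019
P = 0.1019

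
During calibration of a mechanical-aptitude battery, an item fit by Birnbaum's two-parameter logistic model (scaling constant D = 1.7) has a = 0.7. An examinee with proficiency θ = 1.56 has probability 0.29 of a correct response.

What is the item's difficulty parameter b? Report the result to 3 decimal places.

P(θ) = 1 / (1 + exp(−D·a(θ − b)))
logit(0.29) = ln(0.29/0.71) = -0.8954
b = θ − logit/(1.7·a) = 1.56 − (-0.8954)/1.1900 = 2.3124

2.312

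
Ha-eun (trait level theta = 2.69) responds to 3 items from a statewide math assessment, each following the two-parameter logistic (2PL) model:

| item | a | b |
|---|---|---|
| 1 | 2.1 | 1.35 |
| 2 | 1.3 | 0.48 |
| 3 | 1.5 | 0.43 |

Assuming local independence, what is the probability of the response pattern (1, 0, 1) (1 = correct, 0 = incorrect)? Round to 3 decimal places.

0.049

P(theta) = 1 / (1 + exp(−a(theta − b)))
P_1 = 1/(1+e^{-2.8140}) = 0.9434
P_2 = 1/(1+e^{-2.8730}) = 0.9465
P_3 = 1/(1+e^{-3.3900}) = 0.9674
L = P_1 × (1−P_2) × P_3 = 0.9434 × 0.0535 × 0.9674 = 0.04883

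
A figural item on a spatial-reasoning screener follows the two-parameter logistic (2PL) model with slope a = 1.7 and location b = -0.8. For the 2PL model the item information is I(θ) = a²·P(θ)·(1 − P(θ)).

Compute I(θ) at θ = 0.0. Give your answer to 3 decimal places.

0.470

P = 1/(1+e^{-1.3600}) = 0.7958
P(1−P) = 0.7958 × 0.2042 = 0.1625
I = a² × P(1−P) = 1.7² × 0.1625 = 0.46970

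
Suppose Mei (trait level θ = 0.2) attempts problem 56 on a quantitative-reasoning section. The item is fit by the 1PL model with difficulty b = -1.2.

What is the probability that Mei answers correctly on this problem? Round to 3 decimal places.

0.802

P(θ) = 1 / (1 + exp(−(θ − b)))
Exponent: (0.2 − (-1.2)) = 1.4000
1/(1 + e^{-1.4000}) = 0.8022
P = 0.8022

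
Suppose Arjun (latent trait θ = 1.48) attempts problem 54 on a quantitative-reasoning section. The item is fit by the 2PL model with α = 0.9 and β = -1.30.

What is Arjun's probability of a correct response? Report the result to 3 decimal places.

0.924

P(θ) = 1 / (1 + exp(−α(θ − β)))
Exponent: 0.9 × (1.48 − (-1.30)) = 2.5020
1/(1 + e^{-2.5020}) = 0.9243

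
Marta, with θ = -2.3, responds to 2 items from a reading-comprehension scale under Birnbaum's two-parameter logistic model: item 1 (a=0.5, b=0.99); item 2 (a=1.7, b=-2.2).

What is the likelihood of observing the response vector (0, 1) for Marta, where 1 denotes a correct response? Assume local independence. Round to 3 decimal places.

P(θ) = 1 / (1 + exp(−a(θ − b)))
P_1 = 1/(1+e^{1.6450}) = 0.1618
P_2 = 1/(1+e^{0.1700}) = 0.4576
L = (1−P_1) × P_2 = 0.8382 × 0.4576 = 0.38357

0.384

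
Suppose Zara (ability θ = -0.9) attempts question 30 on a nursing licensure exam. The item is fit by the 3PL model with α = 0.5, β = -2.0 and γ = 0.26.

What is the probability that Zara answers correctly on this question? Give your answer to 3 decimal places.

0.729

P(θ) = γ + (1 − γ) · 1 / (1 + exp(−α(θ − β)))
Exponent: 0.5 × (-0.9 − (-2.0)) = 0.5500
1/(1 + e^{-0.5500}) = 0.6341
P = 0.26 + 0.74 × 0.6341 = 0.7293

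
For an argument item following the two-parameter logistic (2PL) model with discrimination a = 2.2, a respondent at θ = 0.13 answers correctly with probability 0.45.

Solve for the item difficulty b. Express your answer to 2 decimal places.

0.22

P(θ) = 1 / (1 + exp(−a(θ − b)))
logit(0.45) = ln(0.45/0.55) = -0.2007
b = θ − logit/(a) = 0.13 − (-0.2007)/2.2000 = 0.2212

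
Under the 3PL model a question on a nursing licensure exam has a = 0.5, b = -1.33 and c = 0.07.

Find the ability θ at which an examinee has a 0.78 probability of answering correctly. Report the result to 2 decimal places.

1.01

P(θ) = c + (1 − c) · 1 / (1 + exp(−a(θ − b)))
Remove guessing floor: (0.78 − 0.07)/(1 − 0.07) = 0.7634
logit = ln(0.7634/0.2366) = 1.1716
θ = b + logit/(a) = -1.33 + 1.1716/0.5000 = 1.0133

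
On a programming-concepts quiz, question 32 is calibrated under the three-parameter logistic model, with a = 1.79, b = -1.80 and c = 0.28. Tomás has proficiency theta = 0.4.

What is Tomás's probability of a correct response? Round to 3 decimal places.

P(theta) = c + (1 − c) · 1 / (1 + exp(−a(theta − b)))
Exponent: 1.79 × (0.4 − (-1.80)) = 3.9380
1/(1 + e^{-3.9380}) = 0.9809
P = 0.28 + 0.72 × 0.9809 = 0.9862

0.986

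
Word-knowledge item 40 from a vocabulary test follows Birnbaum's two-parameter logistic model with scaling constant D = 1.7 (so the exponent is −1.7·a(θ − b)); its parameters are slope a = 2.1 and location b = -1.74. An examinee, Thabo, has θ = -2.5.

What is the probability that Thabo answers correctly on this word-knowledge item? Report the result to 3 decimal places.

P(θ) = 1 / (1 + exp(−D·a(θ − b)))
Exponent: 1.7 × 2.1 × (-2.5 − (-1.74)) = -2.7132
1/(1 + e^{2.7132}) = 0.0622
P = 0.0622

0.062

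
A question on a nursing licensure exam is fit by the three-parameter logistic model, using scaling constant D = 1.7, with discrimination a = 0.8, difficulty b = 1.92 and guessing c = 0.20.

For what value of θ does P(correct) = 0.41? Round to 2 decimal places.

1.16

P(θ) = c + (1 − c) · 1 / (1 + exp(−D·a(θ − b)))
Remove guessing floor: (0.41 − 0.20)/(1 − 0.20) = 0.2625
logit = ln(0.2625/0.7375) = -1.0330
θ = b + logit/(1.7·a) = 1.92 + (-1.0330)/1.3600 = 1.1604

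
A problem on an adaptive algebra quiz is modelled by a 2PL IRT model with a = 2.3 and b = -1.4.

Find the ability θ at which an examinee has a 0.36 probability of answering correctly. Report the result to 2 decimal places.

-1.65

P(θ) = 1 / (1 + exp(−a(θ − b)))
logit = ln(0.3600/0.6400) = -0.5754
θ = b + logit/(a) = -1.4 + (-0.5754)/2.3000 = -1.6502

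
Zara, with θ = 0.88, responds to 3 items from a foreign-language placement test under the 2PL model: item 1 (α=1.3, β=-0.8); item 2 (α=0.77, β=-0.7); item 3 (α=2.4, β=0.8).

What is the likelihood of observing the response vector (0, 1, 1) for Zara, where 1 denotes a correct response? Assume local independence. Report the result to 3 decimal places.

P(θ) = 1 / (1 + exp(−α(θ − β)))
P_1 = 1/(1+e^{-2.1840}) = 0.8988
P_2 = 1/(1+e^{-1.2166}) = 0.7715
P_3 = 1/(1+e^{-0.1920}) = 0.5479
L = (1−P_1) × P_2 × P_3 = 0.1012 × 0.7715 × 0.5479 = 0.04277

0.043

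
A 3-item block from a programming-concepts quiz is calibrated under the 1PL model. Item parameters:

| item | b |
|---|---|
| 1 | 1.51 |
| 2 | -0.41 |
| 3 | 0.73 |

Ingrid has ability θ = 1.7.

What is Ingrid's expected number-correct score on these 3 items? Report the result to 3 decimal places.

P(θ) = 1 / (1 + exp(−(θ − b)))
P_1 = 1/(1+e^{-0.1900}) = 0.5474
P_2 = 1/(1+e^{-2.1100}) = 0.8919
P_3 = 1/(1+e^{-0.9700}) = 0.7251
E[score] = 0.5474 + 0.8919 + 0.7251 = 2.1643

2.164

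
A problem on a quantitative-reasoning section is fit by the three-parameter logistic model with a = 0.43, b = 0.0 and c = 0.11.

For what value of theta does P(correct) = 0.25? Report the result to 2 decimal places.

P(theta) = c + (1 − c) · 1 / (1 + exp(−a(theta − b)))
Remove guessing floor: (0.25 − 0.11)/(1 − 0.11) = 0.1573
logit = ln(0.1573/0.8427) = -1.6784
theta = b + logit/(a) = 0.0 + (-1.6784)/0.4300 = -3.9033

-3.90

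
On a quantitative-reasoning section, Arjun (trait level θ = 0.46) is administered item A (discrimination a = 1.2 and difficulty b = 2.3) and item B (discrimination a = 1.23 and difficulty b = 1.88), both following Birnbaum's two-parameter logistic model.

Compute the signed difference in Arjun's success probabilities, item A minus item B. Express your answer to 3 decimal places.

P(θ) = 1 / (1 + exp(−a(θ − b)))
P_A = 0.0990
P_B = 0.1485
P_A − P_B = -0.0494

-0.049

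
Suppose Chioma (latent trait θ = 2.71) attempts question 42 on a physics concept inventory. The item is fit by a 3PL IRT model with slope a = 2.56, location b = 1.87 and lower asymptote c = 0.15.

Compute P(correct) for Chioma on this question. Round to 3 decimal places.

0.911

P(θ) = c + (1 − c) · 1 / (1 + exp(−a(θ − b)))
Exponent: 2.56 × (2.71 − 1.87) = 2.1504
1/(1 + e^{-2.1504}) = 0.8957
P = 0.15 + 0.85 × 0.8957 = 0.9114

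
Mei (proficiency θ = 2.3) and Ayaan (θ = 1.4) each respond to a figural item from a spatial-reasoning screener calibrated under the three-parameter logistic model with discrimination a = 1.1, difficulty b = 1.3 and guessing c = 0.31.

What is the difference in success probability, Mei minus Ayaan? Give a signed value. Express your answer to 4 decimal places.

P(θ) = c + (1 − c) · 1 / (1 + exp(−a(θ − b)))
P(Mei) = 0.8277  [exponent 1.1000]
P(Ayaan) = 0.6740  [exponent 0.1100]
Difference = 0.8277 − 0.6740 = 0.1537

0.1537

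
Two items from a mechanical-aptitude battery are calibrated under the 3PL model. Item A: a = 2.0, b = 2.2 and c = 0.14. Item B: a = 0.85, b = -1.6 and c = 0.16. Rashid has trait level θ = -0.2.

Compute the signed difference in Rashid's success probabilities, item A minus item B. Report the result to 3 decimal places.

P(θ) = c + (1 − c) · 1 / (1 + exp(−a(θ − b)))
P_A = 0.1470
P_B = 0.8041
P_A − P_B = -0.6570

-0.657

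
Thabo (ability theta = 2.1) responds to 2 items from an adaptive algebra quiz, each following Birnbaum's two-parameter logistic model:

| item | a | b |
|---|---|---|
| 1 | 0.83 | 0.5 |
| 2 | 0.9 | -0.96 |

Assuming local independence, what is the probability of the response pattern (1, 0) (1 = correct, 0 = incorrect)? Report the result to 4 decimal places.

P(theta) = 1 / (1 + exp(−a(theta − b)))
P_1 = 1/(1+e^{-1.3280}) = 0.7905
P_2 = 1/(1+e^{-2.7540}) = 0.9401
L = P_1 × (1−P_2) = 0.7905 × 0.0599 = 0.04732

0.0473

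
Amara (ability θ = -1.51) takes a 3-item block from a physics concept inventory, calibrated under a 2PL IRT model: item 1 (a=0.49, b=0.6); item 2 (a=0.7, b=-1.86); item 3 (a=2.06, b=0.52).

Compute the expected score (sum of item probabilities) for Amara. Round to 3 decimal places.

0.838

P(θ) = 1 / (1 + exp(−a(θ − b)))
P_1 = 1/(1+e^{1.0339}) = 0.2623
P_2 = 1/(1+e^{-0.2450}) = 0.5609
P_3 = 1/(1+e^{4.1818}) = 0.0150
E[score] = 0.2623 + 0.5609 + 0.0150 = 0.8383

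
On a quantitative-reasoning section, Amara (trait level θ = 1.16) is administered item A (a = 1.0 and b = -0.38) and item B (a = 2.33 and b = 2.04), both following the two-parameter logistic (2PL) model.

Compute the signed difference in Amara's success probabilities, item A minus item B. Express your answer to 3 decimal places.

P(θ) = 1 / (1 + exp(−a(θ − b)))
P_A = 0.8235
P_B = 0.1140
P_A − P_B = 0.7095

0.709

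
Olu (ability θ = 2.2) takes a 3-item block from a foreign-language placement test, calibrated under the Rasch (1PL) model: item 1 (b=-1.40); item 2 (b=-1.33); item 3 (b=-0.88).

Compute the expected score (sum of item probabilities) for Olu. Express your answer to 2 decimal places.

P(θ) = 1 / (1 + exp(−(θ − b)))
P_1 = 1/(1+e^{-3.6000}) = 0.9734
P_2 = 1/(1+e^{-3.5300}) = 0.9715
P_3 = 1/(1+e^{-3.0800}) = 0.9561
E[score] = 0.9734 + 0.9715 + 0.9561 = 2.9010

2.90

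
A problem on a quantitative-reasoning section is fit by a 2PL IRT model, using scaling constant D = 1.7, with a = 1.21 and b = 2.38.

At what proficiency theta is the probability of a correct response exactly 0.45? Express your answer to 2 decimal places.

P(theta) = 1 / (1 + exp(−D·a(theta − b)))
logit = ln(0.4500/0.5500) = -0.2007
theta = b + logit/(1.7·a) = 2.38 + (-0.2007)/2.0570 = 2.2824

2.28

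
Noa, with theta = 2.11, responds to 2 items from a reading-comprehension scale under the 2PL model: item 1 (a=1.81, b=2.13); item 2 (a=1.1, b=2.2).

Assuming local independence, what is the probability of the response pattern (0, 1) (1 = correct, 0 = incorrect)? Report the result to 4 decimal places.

P(theta) = 1 / (1 + exp(−a(theta − b)))
P_1 = 1/(1+e^{0.0362}) = 0.4910
P_2 = 1/(1+e^{0.0990}) = 0.4753
L = (1−P_1) × P_2 = 0.5090 × 0.4753 = 0.24194

0.2419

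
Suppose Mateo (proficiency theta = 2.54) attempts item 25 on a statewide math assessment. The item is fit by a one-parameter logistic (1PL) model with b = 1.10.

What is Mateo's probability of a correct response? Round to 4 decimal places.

0.8085

P(theta) = 1 / (1 + exp(−(theta − b)))
Exponent: (2.54 − 1.10) = 1.4400
1/(1 + e^{-1.4400}) = 0.8085
P = 0.8085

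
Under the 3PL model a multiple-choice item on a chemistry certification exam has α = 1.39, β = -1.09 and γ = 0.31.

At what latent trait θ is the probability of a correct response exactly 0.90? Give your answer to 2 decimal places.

P(θ) = γ + (1 − γ) · 1 / (1 + exp(−α(θ − β)))
Remove guessing floor: (0.90 − 0.31)/(1 − 0.31) = 0.8551
logit = ln(0.8551/0.1449) = 1.7750
θ = β + logit/(α) = -1.09 + 1.7750/1.3900 = 0.1869

0.19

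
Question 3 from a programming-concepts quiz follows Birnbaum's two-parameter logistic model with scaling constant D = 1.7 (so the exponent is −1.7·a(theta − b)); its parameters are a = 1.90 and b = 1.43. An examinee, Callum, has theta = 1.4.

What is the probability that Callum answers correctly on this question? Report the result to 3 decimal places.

P(theta) = 1 / (1 + exp(−D·a(theta − b)))
Exponent: 1.7 × 1.90 × (1.4 − 1.43) = -0.0969
1/(1 + e^{0.0969}) = 0.4758
P = 0.4758

0.476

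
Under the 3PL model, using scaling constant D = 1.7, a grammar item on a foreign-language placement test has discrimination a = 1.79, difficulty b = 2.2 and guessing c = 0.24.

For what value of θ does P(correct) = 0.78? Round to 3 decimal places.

P(θ) = c + (1 − c) · 1 / (1 + exp(−D·a(θ − b)))
Remove guessing floor: (0.78 − 0.24)/(1 − 0.24) = 0.7105
logit = ln(0.7105/0.2895) = 0.8979
θ = b + logit/(1.7·a) = 2.2 + 0.8979/3.0430 = 2.4951

2.495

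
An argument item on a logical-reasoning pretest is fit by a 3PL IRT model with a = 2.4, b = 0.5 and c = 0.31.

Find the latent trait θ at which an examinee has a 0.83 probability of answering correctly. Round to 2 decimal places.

P(θ) = c + (1 − c) · 1 / (1 + exp(−a(θ − b)))
Remove guessing floor: (0.83 − 0.31)/(1 − 0.31) = 0.7536
logit = ln(0.7536/0.2464) = 1.1180
θ = b + logit/(a) = 0.5 + 1.1180/2.4000 = 0.9658

0.97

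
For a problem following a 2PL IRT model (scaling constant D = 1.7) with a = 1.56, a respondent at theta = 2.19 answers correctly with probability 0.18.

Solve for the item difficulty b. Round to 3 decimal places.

P(theta) = 1 / (1 + exp(−D·a(theta − b)))
logit(0.18) = ln(0.18/0.82) = -1.5163
b = theta − logit/(1.7·a) = 2.19 − (-1.5163)/2.6520 = 2.7618

2.762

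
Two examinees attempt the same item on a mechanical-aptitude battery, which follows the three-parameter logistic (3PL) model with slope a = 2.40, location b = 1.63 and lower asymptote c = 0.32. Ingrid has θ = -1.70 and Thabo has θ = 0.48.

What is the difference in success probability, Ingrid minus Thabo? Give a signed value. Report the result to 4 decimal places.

-0.0402

P(θ) = c + (1 − c) · 1 / (1 + exp(−a(θ − b)))
P(Ingrid) = 0.3202  [exponent -7.9920]
P(Thabo) = 0.3605  [exponent -2.7600]
Difference = 0.3202 − 0.3605 = -0.0402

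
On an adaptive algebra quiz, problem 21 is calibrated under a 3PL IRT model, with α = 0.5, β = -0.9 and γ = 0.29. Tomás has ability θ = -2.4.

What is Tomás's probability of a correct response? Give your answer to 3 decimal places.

P(θ) = γ + (1 − γ) · 1 / (1 + exp(−α(θ − β)))
Exponent: 0.5 × (-2.4 − (-0.9)) = -0.7500
1/(1 + e^{0.7500}) = 0.3208
P = 0.29 + 0.71 × 0.3208 = 0.5178

0.518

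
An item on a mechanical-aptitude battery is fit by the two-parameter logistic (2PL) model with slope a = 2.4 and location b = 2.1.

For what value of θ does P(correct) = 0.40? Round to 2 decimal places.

P(θ) = 1 / (1 + exp(−a(θ − b)))
logit = ln(0.4000/0.6000) = -0.4055
θ = b + logit/(a) = 2.1 + (-0.4055)/2.4000 = 1.9311

1.93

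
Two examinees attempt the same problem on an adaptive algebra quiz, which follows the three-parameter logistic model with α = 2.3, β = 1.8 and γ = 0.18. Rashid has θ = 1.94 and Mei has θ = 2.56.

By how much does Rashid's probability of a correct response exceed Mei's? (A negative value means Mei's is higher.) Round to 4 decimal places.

-0.2229

P(θ) = γ + (1 − γ) · 1 / (1 + exp(−α(θ − β)))
P(Rashid) = 0.6554  [exponent 0.3220]
P(Mei) = 0.8784  [exponent 1.7480]
Difference = 0.6554 − 0.8784 = -0.2229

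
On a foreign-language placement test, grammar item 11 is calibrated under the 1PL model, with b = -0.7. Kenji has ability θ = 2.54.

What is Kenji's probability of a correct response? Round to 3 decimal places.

0.962

P(θ) = 1 / (1 + exp(−(θ − b)))
Exponent: (2.54 − (-0.7)) = 3.2400
1/(1 + e^{-3.2400}) = 0.9623
P = 0.9623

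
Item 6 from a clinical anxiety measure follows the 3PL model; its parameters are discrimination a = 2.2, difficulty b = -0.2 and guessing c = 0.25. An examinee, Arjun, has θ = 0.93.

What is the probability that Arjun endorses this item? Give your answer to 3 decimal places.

0.942

P(θ) = c + (1 − c) · 1 / (1 + exp(−a(θ − b)))
Exponent: 2.2 × (0.93 − (-0.2)) = 2.4860
1/(1 + e^{-2.4860}) = 0.9232
P = 0.25 + 0.75 × 0.9232 = 0.9424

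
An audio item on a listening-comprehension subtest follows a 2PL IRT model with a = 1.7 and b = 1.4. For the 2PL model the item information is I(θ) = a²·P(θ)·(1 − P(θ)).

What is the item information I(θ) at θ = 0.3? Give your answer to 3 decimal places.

P = 1/(1+e^{1.8700}) = 0.1335
P(1−P) = 0.1335 × 0.8665 = 0.1157
I = a² × P(1−P) = 1.7² × 0.1157 = 0.33440

0.334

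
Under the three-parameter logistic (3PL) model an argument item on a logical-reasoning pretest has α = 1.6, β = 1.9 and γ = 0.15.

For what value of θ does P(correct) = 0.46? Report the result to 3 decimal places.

1.553

P(θ) = γ + (1 − γ) · 1 / (1 + exp(−α(θ − β)))
Remove guessing floor: (0.46 − 0.15)/(1 − 0.15) = 0.3647
logit = ln(0.3647/0.6353) = -0.5550
θ = β + logit/(α) = 1.9 + (-0.5550)/1.6000 = 1.5531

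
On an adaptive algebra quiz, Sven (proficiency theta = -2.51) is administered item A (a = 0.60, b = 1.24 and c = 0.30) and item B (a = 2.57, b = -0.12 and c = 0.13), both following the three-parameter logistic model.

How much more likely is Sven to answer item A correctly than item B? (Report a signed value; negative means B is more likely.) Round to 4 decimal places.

0.2349

P(theta) = c + (1 − c) · 1 / (1 + exp(−a(theta − b)))
P_A = 0.3667
P_B = 0.1319
P_A − P_B = 0.2349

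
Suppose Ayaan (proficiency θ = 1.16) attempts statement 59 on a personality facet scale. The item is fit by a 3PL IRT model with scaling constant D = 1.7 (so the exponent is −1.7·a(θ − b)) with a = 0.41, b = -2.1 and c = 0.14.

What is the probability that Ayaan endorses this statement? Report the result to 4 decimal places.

P(θ) = c + (1 − c) · 1 / (1 + exp(−D·a(θ − b)))
Exponent: 1.7 × 0.41 × (1.16 − (-2.1)) = 2.2722
1/(1 + e^{-2.2722}) = 0.9066
P = 0.14 + 0.86 × 0.9066 = 0.9196

0.9196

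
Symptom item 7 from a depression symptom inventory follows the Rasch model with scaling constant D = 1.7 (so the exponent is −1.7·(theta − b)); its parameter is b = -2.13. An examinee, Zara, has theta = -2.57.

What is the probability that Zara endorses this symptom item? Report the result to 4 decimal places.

P(theta) = 1 / (1 + exp(−D·(theta − b)))
Exponent: 1.7 × (-2.57 − (-2.13)) = -0.7480
1/(1 + e^{0.7480}) = 0.3213
P = 0.3213

0.3213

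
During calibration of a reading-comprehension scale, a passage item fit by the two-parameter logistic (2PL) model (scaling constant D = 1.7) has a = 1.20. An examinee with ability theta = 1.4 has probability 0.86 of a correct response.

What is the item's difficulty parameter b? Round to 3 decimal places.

P(theta) = 1 / (1 + exp(−D·a(theta − b)))
logit(0.86) = ln(0.86/0.14) = 1.8153
b = theta − logit/(1.7·a) = 1.4 − 1.8153/2.0400 = 0.5102

0.510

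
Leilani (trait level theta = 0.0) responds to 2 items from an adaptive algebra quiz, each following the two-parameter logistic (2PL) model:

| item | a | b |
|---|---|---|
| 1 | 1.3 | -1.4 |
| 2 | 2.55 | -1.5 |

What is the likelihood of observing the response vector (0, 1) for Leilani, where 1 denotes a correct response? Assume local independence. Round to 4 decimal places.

P(theta) = 1 / (1 + exp(−a(theta − b)))
P_1 = 1/(1+e^{-1.8200}) = 0.8606
P_2 = 1/(1+e^{-3.8250}) = 0.9786
L = (1−P_1) × P_2 = 0.1394 × 0.9786 = 0.13646

0.1365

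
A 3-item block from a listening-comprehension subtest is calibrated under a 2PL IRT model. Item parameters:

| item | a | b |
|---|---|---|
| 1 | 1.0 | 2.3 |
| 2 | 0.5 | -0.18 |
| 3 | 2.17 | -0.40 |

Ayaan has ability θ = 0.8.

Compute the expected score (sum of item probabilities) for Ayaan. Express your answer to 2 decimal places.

1.73

P(θ) = 1 / (1 + exp(−a(θ − b)))
P_1 = 1/(1+e^{1.5000}) = 0.1824
P_2 = 1/(1+e^{-0.4900}) = 0.6201
P_3 = 1/(1+e^{-2.6040}) = 0.9311
E[score] = 0.1824 + 0.6201 + 0.9311 = 1.7337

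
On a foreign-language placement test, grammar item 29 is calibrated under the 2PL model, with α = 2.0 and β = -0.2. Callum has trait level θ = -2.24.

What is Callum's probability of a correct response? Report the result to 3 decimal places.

P(θ) = 1 / (1 + exp(−α(θ − β)))
Exponent: 2.0 × (-2.24 − (-0.2)) = -4.0800
1/(1 + e^{4.0800}) = 0.0166

0.017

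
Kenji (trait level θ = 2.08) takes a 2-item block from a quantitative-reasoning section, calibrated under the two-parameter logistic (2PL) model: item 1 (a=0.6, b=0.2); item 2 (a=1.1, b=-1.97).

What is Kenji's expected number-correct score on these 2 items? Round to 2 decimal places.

1.74

P(θ) = 1 / (1 + exp(−a(θ − b)))
P_1 = 1/(1+e^{-1.1280}) = 0.7555
P_2 = 1/(1+e^{-4.4550}) = 0.9885
E[score] = 0.7555 + 0.9885 = 1.7440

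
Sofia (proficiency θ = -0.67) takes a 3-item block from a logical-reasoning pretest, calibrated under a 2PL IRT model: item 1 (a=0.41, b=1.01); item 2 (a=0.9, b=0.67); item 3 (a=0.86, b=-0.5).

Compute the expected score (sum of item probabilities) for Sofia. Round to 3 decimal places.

1.028

P(θ) = 1 / (1 + exp(−a(θ − b)))
P_1 = 1/(1+e^{0.6888}) = 0.3343
P_2 = 1/(1+e^{1.2060}) = 0.2304
P_3 = 1/(1+e^{0.1462}) = 0.4635
E[score] = 0.3343 + 0.2304 + 0.4635 = 1.0282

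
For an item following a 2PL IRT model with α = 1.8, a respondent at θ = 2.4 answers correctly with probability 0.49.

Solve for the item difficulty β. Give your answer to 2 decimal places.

P(θ) = 1 / (1 + exp(−α(θ − β)))
logit(0.49) = ln(0.49/0.51) = -0.0400
β = θ − logit/(α) = 2.4 − (-0.0400)/1.8000 = 2.4222

2.42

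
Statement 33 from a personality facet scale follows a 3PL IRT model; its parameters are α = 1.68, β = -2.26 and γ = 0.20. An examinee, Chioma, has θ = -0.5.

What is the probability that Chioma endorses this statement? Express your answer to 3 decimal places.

0.960

P(θ) = γ + (1 − γ) · 1 / (1 + exp(−α(θ − β)))
Exponent: 1.68 × (-0.5 − (-2.26)) = 2.9568
1/(1 + e^{-2.9568}) = 0.9506
P = 0.20 + 0.80 × 0.9506 = 0.9605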